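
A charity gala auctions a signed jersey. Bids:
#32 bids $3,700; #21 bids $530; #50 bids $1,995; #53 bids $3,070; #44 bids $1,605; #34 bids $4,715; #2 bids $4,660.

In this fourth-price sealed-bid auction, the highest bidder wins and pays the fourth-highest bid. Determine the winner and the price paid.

Bids ranked: 4,715 (#34) > 4,660 (#2) > 3,700 (#32) > 3,070 (#53) > 1,995 (#50) > 1,605 (#44) > …
#34 wins; payment is bid #4 in the ranking = $3,070.

#34 pays $3,070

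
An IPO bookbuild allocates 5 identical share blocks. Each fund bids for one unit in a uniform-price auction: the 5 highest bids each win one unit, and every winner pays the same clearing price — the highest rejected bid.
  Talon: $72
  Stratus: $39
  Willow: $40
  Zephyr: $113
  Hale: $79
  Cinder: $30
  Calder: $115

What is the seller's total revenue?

Total revenue: $195

Ordering the bids: 115 (Calder), 113 (Zephyr), 79 (Hale), 72 (Talon), 40 (Willow), 39 (Stratus), 30 (Cinder)
The 5 highest are Calder, Zephyr, Hale, Talon, Willow.
Highest unsuccessful bid: $39 → clearing price.
Total revenue = 5 × $39 = $195.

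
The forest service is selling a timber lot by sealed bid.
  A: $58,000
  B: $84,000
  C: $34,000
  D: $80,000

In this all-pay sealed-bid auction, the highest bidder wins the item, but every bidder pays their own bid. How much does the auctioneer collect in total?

Bids ranked: 84,000 (B) > 80,000 (D) > 58,000 (A) > 34,000 (C)
B wins with the top bid; all bids are sunk regardless.
Every bidder forfeits their bid regardless of winning.
Revenue = 58,000 + 84,000 + 34,000 + 80,000 = $256,000.

Total revenue: $256,000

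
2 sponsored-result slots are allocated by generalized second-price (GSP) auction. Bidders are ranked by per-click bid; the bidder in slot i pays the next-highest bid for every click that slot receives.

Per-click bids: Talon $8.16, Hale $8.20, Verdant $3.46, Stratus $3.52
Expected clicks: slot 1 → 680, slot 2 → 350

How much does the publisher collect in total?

Per-click bids in order: $8.20 (Hale) > $8.16 (Talon) > $3.52 (Stratus) > …
Slot 1: Hale pays $8.16 × 680 = $5548.80
Slot 2: Talon pays $3.52 × 350 = $1232.00
Total = $6780.80

Total revenue: $6780.80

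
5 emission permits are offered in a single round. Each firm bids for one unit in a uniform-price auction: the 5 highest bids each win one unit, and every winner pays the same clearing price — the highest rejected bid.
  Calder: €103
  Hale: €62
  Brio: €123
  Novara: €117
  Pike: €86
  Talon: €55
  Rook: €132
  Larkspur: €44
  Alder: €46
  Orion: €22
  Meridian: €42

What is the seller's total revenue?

Bids ranked high→low: 132 (Rook), 123 (Brio), 117 (Novara), 103 (Calder), 86 (Pike), 62 (Hale), 55 (Talon), …
The 5 highest are Rook, Brio, Novara, Calder, Pike.
First losing bid is Hale's €62, which sets the uniform price.
Total revenue = 5 × €62 = €310.

Total revenue: €310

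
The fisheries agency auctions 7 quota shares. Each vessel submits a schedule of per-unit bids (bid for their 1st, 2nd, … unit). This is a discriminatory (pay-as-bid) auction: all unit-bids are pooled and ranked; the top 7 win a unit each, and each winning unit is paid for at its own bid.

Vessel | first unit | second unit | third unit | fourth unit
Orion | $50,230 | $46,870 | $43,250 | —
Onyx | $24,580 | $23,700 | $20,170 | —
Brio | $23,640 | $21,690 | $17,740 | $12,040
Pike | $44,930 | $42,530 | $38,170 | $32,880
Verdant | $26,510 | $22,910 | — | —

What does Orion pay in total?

All unit-bids, highest first — top 7: 50,230 (Orion-1), 46,870 (Orion-2), 44,930 (Pike-1), 43,250 (Orion-3), 42,530 (Pike-2), 38,170 (Pike-3), 32,880 (Pike-4)
Next rejected bid: $26,510 (not a price — pay-as-bid).
Orion's winning unit-bids: 50,230 + 46,870 + 43,250 = $140,350.

Orion pays $140,350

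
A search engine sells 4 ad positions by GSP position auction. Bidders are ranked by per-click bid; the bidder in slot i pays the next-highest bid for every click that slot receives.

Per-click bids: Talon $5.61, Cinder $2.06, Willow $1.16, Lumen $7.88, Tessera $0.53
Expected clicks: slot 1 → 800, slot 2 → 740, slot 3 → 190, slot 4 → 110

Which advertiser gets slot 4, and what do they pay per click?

Willow; $0.53 per click

Per-click bids in order: $7.88 (Lumen) > $5.61 (Talon) > $2.06 (Cinder) > $1.16 (Willow) > $0.53 (Tessera)
Slot 4 goes to the fourth-ranked bidder, Willow, who pays the next bid down: $0.53/click.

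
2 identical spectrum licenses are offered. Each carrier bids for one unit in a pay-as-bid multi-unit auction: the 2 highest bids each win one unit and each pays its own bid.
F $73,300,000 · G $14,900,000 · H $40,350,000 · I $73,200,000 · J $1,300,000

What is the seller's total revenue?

Sorting: 73,300,000 (F), 73,200,000 (I), 40,350,000 (H), 14,900,000 (G), …
Top 2: F, I.
Total revenue = 73,300,000 + 73,200,000 = $146,500,000.

Total revenue: $146,500,000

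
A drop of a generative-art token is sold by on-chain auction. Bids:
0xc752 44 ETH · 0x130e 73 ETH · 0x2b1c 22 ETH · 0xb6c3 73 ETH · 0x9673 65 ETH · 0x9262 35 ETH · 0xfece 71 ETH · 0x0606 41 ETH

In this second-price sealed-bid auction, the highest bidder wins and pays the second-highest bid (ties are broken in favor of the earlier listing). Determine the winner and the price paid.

0x130e pays 73 ETH

Second-price sealed-bid auction: the highest bidder wins and pays the second-highest bid.
Bids in order: 73 (0x130e) > 73 (0xb6c3) > 71 (0xfece) > 65 (0x9673) > 44 (0xc752) > 41 (0x0606) > …
Tie at 73 ETH → 0x130e wins by tie-break.
0x130e is highest; pays the second-highest bid, 73 ETH.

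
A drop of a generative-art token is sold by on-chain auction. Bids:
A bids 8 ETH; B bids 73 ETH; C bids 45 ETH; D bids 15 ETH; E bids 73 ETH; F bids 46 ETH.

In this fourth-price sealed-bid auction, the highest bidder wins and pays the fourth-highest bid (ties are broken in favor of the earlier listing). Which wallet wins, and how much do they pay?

Rule: the highest bidder wins and pays the fourth-highest bid.
Bids in order: 73 (B) > 73 (E) > 46 (F) > 45 (C) > 15 (D) > 8 (A)
B and E tie at 73 ETH; tie-break gives it to B.
B wins; payment is bid #4 in the ranking = 45 ETH.

B pays 45 ETH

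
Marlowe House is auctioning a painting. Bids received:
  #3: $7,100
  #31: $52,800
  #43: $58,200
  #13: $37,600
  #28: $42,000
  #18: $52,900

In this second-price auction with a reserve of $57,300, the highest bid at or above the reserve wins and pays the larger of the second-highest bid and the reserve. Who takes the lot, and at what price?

Sorting bids: 58,200 (#43) > 52,900 (#18) > 52,800 (#31) > 42,000 (#28) > 37,600 (#13) > 7,100 (#3)
#43 has the top bid at or above the reserve ($58,200).
Second-highest bid $52,900 is below the reserve $57,300, so the reserve binds → payment $57,300.

#43 pays $57,300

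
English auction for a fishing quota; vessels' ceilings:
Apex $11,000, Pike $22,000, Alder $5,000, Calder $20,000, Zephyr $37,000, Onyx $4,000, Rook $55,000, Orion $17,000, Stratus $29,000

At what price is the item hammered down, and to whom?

Limits in order: 55,000 (Rook) > 37,000 (Zephyr) > 29,000 (Stratus) > 22,000 (Pike) > 20,000 (Calder) > 17,000 (Orion) > …
Once the price passes $37,000, only Rook is left; the hammer falls at Zephyr's limit of $37,000.

Rook wins at $37,000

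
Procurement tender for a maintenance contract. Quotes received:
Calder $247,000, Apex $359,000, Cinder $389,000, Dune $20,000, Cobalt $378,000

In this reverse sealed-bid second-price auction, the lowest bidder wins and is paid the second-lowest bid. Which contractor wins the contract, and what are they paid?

Rule: the lowest bidder wins and is paid the second-lowest bid.
Bids in order: 20,000 (Dune) < 247,000 (Calder) < 359,000 (Apex) < 378,000 (Cobalt) < 389,000 (Cinder)
Dune is lowest; is paid the second-lowest bid, $247,000.

Dune is paid $247,000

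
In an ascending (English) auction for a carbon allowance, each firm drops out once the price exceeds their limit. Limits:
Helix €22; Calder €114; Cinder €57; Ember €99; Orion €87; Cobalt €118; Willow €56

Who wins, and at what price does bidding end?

Rule: the price rises until one bidder remains; the winner pays the price at which the last rival dropped out.
Limits ranked: 118 (Cobalt) > 114 (Calder) > 99 (Ember) > 87 (Orion) > 57 (Cinder) > 56 (Willow) > …
Once the price passes €114, only Cobalt is left; the hammer falls at Calder's limit of €114.

Cobalt wins at €114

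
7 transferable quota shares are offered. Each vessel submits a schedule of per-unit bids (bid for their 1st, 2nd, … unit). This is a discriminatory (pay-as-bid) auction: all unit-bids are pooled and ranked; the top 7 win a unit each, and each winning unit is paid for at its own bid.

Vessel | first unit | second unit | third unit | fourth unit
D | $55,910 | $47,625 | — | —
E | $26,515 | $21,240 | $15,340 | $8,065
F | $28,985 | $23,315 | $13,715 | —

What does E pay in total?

E pays $63,095

Merging the schedules and taking the best 7: 55,910 (D-1), 47,625 (D-2), 28,985 (F-1), 26,515 (E-1), 23,315 (F-2), 21,240 (E-2), 15,340 (E-3)
Next rejected bid: $13,715 (not a price — pay-as-bid).
E's winning unit-bids: 26,515 + 21,240 + 15,340 = $63,095.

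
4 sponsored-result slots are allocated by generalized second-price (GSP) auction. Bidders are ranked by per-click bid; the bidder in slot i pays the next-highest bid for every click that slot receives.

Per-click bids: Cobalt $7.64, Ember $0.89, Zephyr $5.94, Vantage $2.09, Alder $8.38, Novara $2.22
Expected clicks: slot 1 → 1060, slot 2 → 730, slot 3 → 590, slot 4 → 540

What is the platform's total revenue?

Ranked by bid: $8.38 (Alder) > $7.64 (Cobalt) > $5.94 (Zephyr) > $2.22 (Novara) > $2.09 (Vantage) > …
Slot 1: Alder pays $7.64 × 1060 = $8098.40
Slot 2: Cobalt pays $5.94 × 730 = $4336.20
Slot 3: Zephyr pays $2.22 × 590 = $1309.80
Slot 4: Novara pays $2.09 × 540 = $1128.60
Total = $14873.00

Total revenue: $14873.00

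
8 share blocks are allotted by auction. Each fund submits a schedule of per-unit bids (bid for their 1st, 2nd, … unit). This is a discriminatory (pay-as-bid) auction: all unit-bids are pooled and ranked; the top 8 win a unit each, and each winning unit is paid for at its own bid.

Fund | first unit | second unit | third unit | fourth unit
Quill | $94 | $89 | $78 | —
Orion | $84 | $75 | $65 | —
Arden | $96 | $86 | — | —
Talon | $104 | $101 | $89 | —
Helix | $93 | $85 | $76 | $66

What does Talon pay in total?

Talon pays $294

All unit-bids, highest first — top 8: 104 (Talon-1), 101 (Talon-2), 96 (Arden-1), 94 (Quill-1), 93 (Helix-1), 89 (Quill-2), 89 (Talon-3), 86 (Arden-2)
Next rejected bid: $85 (not a price — pay-as-bid).
Talon's winning unit-bids: 104 + 101 + 89 = $294.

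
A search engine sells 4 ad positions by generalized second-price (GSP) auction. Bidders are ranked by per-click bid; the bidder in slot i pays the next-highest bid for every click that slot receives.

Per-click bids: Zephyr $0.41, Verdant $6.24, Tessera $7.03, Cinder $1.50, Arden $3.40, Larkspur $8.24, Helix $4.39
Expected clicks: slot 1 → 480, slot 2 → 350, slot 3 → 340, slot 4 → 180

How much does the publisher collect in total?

Sorting advertisers: $8.24 (Larkspur) > $7.03 (Tessera) > $6.24 (Verdant) > $4.39 (Helix) > $3.40 (Arden) > …
Slot 1: Larkspur pays $7.03 × 480 = $3374.40
Slot 2: Tessera pays $6.24 × 350 = $2184.00
Slot 3: Verdant pays $4.39 × 340 = $1492.60
Slot 4: Helix pays $3.40 × 180 = $612.00
Total = $7663.00

Total revenue: $7663.00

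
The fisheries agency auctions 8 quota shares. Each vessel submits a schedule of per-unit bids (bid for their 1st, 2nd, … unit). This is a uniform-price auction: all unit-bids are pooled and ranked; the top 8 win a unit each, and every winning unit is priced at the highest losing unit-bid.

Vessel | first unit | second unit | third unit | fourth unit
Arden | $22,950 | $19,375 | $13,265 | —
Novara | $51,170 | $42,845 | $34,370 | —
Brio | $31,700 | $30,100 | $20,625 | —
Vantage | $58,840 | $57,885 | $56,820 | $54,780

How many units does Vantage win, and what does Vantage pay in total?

All unit-bids, highest first — top 8: 58,840 (Vantage-1), 57,885 (Vantage-2), 56,820 (Vantage-3), 54,780 (Vantage-4), 51,170 (Novara-1), 42,845 (Novara-2), 34,370 (Novara-3), 31,700 (Brio-1)
The (k+1)-th unit-bid is $30,100.
Vantage wins 4 unit(s) at $30,100 each.

Vantage: 4 units, pays $120,400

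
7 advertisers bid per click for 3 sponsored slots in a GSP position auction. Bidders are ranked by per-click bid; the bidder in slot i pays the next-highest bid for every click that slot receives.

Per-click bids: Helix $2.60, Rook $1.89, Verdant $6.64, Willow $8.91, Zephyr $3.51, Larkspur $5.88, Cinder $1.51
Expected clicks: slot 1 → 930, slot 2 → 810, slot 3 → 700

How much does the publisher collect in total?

Per-click bids in order: $8.91 (Willow) > $6.64 (Verdant) > $5.88 (Larkspur) > $3.51 (Zephyr) > …
Slot 1: Willow pays $6.64 × 930 = $6175.20
Slot 2: Verdant pays $5.88 × 810 = $4762.80
Slot 3: Larkspur pays $3.51 × 700 = $2457.00
Total = $13395.00

Total revenue: $13395.00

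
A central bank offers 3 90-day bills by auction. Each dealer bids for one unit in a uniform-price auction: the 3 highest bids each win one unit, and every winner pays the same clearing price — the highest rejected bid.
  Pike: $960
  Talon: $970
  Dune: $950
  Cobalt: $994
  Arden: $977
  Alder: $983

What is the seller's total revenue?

Total revenue: $2,910

Ordering the bids: 994 (Cobalt), 983 (Alder), 977 (Arden), 970 (Talon), 960 (Pike), …
The 3 highest are Cobalt, Alder, Arden.
Clearing price = highest rejected bid = $970.
Total revenue = 3 × $970 = $2,910.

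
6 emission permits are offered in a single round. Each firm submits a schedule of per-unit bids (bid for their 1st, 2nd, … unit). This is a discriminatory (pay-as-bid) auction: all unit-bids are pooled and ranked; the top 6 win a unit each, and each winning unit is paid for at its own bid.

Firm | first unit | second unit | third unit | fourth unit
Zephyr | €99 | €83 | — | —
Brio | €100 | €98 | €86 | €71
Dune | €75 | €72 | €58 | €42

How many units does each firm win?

Brio 3, Dune 1, Zephyr 2

All unit-bids, highest first — top 6: 100 (Brio-1), 99 (Zephyr-1), 98 (Brio-2), 86 (Brio-3), 83 (Zephyr-2), 75 (Dune-1)
Next rejected bid: €72 (not a price — pay-as-bid).
Allocation: Brio 3, Dune 1, Zephyr 2.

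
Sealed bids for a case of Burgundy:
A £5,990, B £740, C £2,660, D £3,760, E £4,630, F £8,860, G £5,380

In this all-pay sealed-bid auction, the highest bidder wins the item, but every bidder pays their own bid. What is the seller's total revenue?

Sorting bids: 8,860 (F) > 5,990 (A) > 5,380 (G) > 4,630 (E) > 3,760 (D) > 2,660 (C) > …
F wins with the top bid; all bids are sunk regardless.
Every bidder forfeits their bid regardless of winning.
Revenue = 5,990 + 740 + 2,660 + 3,760 + 4,630 + 8,860 + 5,380 = £32,020.

Total revenue: £32,020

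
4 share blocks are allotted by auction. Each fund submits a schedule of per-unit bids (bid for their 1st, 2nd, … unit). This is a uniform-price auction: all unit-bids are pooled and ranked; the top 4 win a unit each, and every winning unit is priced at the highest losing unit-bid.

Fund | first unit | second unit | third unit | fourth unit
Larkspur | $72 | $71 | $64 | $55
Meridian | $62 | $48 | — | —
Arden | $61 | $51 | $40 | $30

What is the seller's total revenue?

Pooled unit-bids ranked (top 4): 72 (Larkspur-1), 71 (Larkspur-2), 64 (Larkspur-3), 62 (Meridian-1)
First bid not allocated: $61.
Allocation: Larkspur 3, Meridian 1. Every unit priced at $61.
Revenue = 4 × 61 = $244.

Total revenue: $244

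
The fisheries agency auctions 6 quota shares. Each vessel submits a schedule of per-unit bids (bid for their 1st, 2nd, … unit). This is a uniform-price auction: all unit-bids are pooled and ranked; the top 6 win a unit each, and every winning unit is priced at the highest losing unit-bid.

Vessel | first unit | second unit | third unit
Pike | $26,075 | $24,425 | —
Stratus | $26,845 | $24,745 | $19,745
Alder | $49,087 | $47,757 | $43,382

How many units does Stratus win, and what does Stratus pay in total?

Pooled unit-bids ranked (top 6): 49,087 (Alder-1), 47,757 (Alder-2), 43,382 (Alder-3), 26,845 (Stratus-1), 26,075 (Pike-1), 24,745 (Stratus-2)
First bid not allocated: $24,425.
Stratus wins 2 unit(s) at $24,425 each.

Stratus: 2 units, pays $48,850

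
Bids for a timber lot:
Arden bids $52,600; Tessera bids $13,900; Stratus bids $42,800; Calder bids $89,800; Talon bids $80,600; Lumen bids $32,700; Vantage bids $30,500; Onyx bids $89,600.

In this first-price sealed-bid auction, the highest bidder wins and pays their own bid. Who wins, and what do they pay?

Rule: the highest bidder wins and pays their own bid.
Bids ranked: 89,800 (Calder) > 89,600 (Onyx) > 80,600 (Talon) > 52,600 (Arden) > 42,800 (Stratus) > 32,700 (Lumen) > …
Calder has the highest bid and pays exactly that: $89,800.

Calder pays $89,800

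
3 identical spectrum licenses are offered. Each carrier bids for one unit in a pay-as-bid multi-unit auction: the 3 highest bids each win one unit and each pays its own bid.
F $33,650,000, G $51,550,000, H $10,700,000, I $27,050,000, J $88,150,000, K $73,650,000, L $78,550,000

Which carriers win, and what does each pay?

J $88,150,000, L $78,550,000, K $73,650,000

Ordering the bids: 88,150,000 (J), 78,550,000 (L), 73,650,000 (K), 51,550,000 (G), 33,650,000 (F), …
Winners (3 units): J, L, K.
Each winner pays its own bid: J $88,150,000, L $78,550,000, K $73,650,000.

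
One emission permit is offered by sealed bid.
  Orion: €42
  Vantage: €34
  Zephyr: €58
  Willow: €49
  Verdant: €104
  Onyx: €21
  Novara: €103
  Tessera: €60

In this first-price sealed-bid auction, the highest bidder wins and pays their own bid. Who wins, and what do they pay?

Verdant pays €104

Sorting bids: 104 (Verdant) > 103 (Novara) > 60 (Tessera) > 58 (Zephyr) > 49 (Willow) > 42 (Orion) > …
Verdant is highest → pays own bid, €104.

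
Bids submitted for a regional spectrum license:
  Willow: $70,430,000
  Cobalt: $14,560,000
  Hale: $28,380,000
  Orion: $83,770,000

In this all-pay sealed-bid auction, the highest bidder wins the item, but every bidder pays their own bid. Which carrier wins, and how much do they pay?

Rule: the highest bidder wins the item, but every bidder pays their own bid.
Bids ranked: 83,770,000 (Orion) > 70,430,000 (Willow) > 28,380,000 (Hale) > 14,560,000 (Cobalt)
Orion is highest and takes the item; every bidder forfeits their bid.

Orion pays $83,770,000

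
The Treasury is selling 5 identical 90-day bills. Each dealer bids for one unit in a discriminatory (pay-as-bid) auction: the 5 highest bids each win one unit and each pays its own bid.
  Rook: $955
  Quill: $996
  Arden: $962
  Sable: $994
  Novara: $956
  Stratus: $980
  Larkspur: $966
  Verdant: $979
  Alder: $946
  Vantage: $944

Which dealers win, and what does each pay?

Bids ranked high→low: 996 (Quill), 994 (Sable), 980 (Stratus), 979 (Verdant), 966 (Larkspur), 962 (Arden), 956 (Novara), …
Winners (5 units): Quill, Sable, Stratus, Verdant, Larkspur.
Each winner pays its own bid: Quill $996, Sable $994, Stratus $980, Verdant $979, Larkspur $966.

Quill $996, Sable $994, Stratus $980, Verdant $979, Larkspur $966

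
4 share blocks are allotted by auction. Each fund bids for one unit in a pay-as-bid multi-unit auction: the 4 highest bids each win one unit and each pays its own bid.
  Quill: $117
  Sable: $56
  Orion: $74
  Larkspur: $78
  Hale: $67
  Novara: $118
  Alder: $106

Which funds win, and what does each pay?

Ordering the bids: 118 (Novara), 117 (Quill), 106 (Alder), 78 (Larkspur), 74 (Orion), 67 (Hale), …
The 4 highest are Novara, Quill, Alder, Larkspur.
Each winner pays its own bid: Novara $118, Quill $117, Alder $106, Larkspur $78.

Novara $118, Quill $117, Alder $106, Larkspur $78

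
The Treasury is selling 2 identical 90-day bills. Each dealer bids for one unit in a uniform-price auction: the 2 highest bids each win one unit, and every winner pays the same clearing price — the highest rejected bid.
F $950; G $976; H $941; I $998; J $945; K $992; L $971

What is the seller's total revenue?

Sorting: 998 (I), 992 (K), 976 (G), 971 (L), …
The 2 highest are I, K.
Clearing price = highest rejected bid = $976.
Total revenue = 2 × $976 = $1,952.

Total revenue: $1,952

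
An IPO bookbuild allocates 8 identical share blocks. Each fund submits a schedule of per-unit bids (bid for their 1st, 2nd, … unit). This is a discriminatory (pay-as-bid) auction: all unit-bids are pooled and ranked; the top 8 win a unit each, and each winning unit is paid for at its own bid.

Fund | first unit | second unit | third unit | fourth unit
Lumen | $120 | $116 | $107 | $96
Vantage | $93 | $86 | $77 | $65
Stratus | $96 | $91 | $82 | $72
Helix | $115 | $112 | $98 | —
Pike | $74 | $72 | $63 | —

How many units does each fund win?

Pooled unit-bids ranked (top 8): 120 (Lumen-1), 116 (Lumen-2), 115 (Helix-1), 112 (Helix-2), 107 (Lumen-3), 98 (Helix-3), 96 (Lumen-4), 96 (Stratus-1)
Next rejected bid: $93 (not a price — pay-as-bid).
Allocation: Helix 3, Lumen 4, Stratus 1.

Helix 3, Lumen 4, Stratus 1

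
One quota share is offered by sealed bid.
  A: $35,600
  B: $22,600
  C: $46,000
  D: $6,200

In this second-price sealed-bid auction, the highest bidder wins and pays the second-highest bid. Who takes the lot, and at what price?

Rule: the highest bidder wins and pays the second-highest bid.
Sorting bids: 46,000 (C) > 35,600 (A) > 22,600 (B) > 6,200 (D)
Second-price: C pays A's bid of $35,600.

C pays $35,600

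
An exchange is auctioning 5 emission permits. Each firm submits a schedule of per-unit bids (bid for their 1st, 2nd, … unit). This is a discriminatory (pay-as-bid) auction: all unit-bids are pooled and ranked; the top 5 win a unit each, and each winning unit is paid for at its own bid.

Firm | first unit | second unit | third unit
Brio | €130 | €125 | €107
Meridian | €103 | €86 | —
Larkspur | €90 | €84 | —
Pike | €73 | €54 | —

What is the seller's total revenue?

Total revenue: €555

All unit-bids, highest first — top 5: 130 (Brio-1), 125 (Brio-2), 107 (Brio-3), 103 (Meridian-1), 90 (Larkspur-1)
Next rejected bid: €86 (not a price — pay-as-bid).
Each winning unit pays its own bid.
Revenue = 130 + 125 + 107 + 103 + 90 = €555.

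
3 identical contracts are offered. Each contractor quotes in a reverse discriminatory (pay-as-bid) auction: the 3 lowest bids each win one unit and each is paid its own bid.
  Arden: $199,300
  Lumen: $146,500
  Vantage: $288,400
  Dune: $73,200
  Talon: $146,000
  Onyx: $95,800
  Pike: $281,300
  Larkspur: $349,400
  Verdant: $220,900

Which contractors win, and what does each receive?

Dune $73,200, Onyx $95,800, Talon $146,000

Sorting: 73,200 (Dune), 95,800 (Onyx), 146,000 (Talon), 146,500 (Lumen), 199,300 (Arden), …
The 3 lowest are Dune, Onyx, Talon.
Each winner is paid its own bid: Dune $73,200, Onyx $95,800, Talon $146,000.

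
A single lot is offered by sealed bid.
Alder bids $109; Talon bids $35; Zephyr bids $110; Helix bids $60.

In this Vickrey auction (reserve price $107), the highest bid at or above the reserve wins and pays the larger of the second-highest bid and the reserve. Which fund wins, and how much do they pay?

Rule: the highest bid at or above the reserve wins and pays the larger of the second-highest bid and the reserve.
Sorting bids: 110 (Zephyr) > 109 (Alder) > 60 (Helix) > 35 (Talon)
Zephyr has the top bid at or above the reserve ($110).
max(second-highest $109, reserve $107) = $109; the reserve does not bind.

Zephyr pays $109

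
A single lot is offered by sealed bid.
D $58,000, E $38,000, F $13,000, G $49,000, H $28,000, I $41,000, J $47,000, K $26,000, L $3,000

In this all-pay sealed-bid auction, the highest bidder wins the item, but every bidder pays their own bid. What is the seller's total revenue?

All-pay sealed-bid auction: the highest bidder wins the item, but every bidder pays their own bid.
Bids in order: 58,000 (D) > 49,000 (G) > 47,000 (J) > 41,000 (I) > 38,000 (E) > 28,000 (H) > …
Every bidder forfeits their bid regardless of winning.
Revenue = 58,000 + 38,000 + 13,000 + 49,000 + 28,000 + 41,000 + 47,000 + 26,000 + 3,000 = $303,000.

Total revenue: $303,000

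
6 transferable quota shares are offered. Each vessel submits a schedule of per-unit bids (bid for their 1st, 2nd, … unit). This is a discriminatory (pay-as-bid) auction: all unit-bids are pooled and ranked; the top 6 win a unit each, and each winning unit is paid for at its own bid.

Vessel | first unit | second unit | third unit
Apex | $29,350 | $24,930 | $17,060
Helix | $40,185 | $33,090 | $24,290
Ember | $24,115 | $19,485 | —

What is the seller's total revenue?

Merging the schedules and taking the best 6: 40,185 (Helix-1), 33,090 (Helix-2), 29,350 (Apex-1), 24,930 (Apex-2), 24,290 (Helix-3), 24,115 (Ember-1)
Next rejected bid: $19,485 (not a price — pay-as-bid).
Each winning unit pays its own bid.
Revenue = 40,185 + 33,090 + 29,350 + 24,930 + 24,290 + 24,115 = $175,960.

Total revenue: $175,960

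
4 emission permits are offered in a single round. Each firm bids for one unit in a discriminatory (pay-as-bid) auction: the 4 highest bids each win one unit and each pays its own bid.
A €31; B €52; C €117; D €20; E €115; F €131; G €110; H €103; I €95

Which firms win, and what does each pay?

F €131, C €117, E €115, G €110

Bids ranked high→low: 131 (F), 117 (C), 115 (E), 110 (G), 103 (H), 95 (I), …
Top 4: F, C, E, G.
Each winner pays its own bid: F €131, C €117, E €115, G €110.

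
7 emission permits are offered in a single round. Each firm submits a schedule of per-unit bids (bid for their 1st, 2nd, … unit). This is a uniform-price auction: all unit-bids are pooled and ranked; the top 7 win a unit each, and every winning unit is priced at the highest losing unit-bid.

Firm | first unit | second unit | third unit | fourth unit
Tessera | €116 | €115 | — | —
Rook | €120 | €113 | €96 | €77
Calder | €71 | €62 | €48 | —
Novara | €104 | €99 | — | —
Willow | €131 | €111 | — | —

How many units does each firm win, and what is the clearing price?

Merging the schedules and taking the best 7: 131 (Willow-1), 120 (Rook-1), 116 (Tessera-1), 115 (Tessera-2), 113 (Rook-2), 111 (Willow-2), 104 (Novara-1)
First bid not allocated: €99.
Allocation: Novara 1, Rook 2, Tessera 2, Willow 2.

Novara 1, Rook 2, Tessera 2, Willow 2; clearing price €99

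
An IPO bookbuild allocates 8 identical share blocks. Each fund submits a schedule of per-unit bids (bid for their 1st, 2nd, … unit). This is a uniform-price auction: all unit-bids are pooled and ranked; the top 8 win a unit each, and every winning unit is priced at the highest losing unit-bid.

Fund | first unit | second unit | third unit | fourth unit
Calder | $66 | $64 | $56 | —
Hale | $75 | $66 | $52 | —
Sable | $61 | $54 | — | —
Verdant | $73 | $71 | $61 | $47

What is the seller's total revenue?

Merging the schedules and taking the best 8: 75 (Hale-1), 73 (Verdant-1), 71 (Verdant-2), 66 (Calder-1), 66 (Hale-2), 64 (Calder-2), 61 (Sable-1), 61 (Verdant-3)
The (k+1)-th unit-bid is $56.
Allocation: Calder 2, Hale 2, Sable 1, Verdant 3. Every unit priced at $56.
Revenue = 8 × 56 = $448.

Total revenue: $448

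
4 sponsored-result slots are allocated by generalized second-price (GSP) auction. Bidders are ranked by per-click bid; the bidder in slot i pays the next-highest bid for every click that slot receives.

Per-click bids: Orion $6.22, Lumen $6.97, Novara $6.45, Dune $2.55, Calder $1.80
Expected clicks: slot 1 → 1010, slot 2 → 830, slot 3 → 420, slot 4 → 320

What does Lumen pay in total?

Lumen pays $6514.50

Sorting advertisers: $6.97 (Lumen) > $6.45 (Novara) > $6.22 (Orion) > $2.55 (Dune) > $1.80 (Calder)
Lumen holds slot 1 → pays next bid $6.45 × 1010 clicks = $6514.50.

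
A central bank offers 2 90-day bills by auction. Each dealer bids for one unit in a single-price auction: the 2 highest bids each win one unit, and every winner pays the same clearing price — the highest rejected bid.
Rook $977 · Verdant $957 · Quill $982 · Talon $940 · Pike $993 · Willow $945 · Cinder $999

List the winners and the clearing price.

Ordering the bids: 999 (Cinder), 993 (Pike), 982 (Quill), 977 (Rook), …
The 2 highest are Cinder, Pike.
Clearing price = highest rejected bid = $982.

Cinder, Pike; each pays $982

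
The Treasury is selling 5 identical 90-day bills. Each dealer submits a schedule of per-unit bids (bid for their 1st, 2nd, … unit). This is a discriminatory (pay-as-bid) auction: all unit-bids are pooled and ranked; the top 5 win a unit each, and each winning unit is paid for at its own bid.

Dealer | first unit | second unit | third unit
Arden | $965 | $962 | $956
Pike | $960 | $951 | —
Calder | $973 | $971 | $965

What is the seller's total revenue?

Total revenue: $4,836

All unit-bids, highest first — top 5: 973 (Calder-1), 971 (Calder-2), 965 (Arden-1), 965 (Calder-3), 962 (Arden-2)
Next rejected bid: $960 (not a price — pay-as-bid).
Each winning unit pays its own bid.
Revenue = 973 + 971 + 965 + 965 + 962 = $4,836.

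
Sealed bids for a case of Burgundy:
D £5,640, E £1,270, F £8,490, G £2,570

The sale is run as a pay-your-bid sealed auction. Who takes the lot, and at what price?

F pays £8,490

Bids ranked: 8,490 (F) > 5,640 (D) > 2,570 (G) > 1,270 (E)
F has the highest bid and pays exactly that: £8,490.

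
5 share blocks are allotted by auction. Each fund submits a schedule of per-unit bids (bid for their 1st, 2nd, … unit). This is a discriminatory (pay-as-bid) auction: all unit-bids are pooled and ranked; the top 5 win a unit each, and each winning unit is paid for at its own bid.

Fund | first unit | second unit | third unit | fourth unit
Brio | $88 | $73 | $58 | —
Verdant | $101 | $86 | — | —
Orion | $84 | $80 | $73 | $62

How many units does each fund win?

All unit-bids, highest first — top 5: 101 (Verdant-1), 88 (Brio-1), 86 (Verdant-2), 84 (Orion-1), 80 (Orion-2)
Next rejected bid: $73 (not a price — pay-as-bid).
Allocation: Brio 1, Orion 2, Verdant 2.

Brio 1, Orion 2, Verdant 2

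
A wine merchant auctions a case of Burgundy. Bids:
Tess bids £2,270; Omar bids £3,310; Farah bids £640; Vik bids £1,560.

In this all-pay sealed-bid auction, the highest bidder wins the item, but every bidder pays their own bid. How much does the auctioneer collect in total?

Total revenue: £7,780

Rule: the highest bidder wins the item, but every bidder pays their own bid.
Bids ranked: 3,310 (Omar) > 2,270 (Tess) > 1,560 (Vik) > 640 (Farah)
Every bidder forfeits their bid regardless of winning.
Revenue = 2,270 + 3,310 + 640 + 1,560 = £7,780.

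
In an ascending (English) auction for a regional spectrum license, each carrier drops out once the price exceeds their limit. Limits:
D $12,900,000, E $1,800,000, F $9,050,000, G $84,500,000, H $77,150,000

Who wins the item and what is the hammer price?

Rule: the price rises until one bidder remains; the winner pays the price at which the last rival dropped out.
Sorting limits: 84,500,000 (G) > 77,150,000 (H) > 12,900,000 (D) > 9,050,000 (F) > 1,800,000 (E)
H is the last rival to drop out, at $77,150,000; G remains and wins at that price.

G wins at $77,150,000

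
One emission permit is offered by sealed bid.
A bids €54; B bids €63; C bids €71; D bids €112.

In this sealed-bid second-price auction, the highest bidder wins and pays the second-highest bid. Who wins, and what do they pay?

Rule: the highest bidder wins and pays the second-highest bid.
Bids in order: 112 (D) > 71 (C) > 63 (B) > 54 (A)
D wins with the highest bid; price is set by the runner-up at €71.

D pays €71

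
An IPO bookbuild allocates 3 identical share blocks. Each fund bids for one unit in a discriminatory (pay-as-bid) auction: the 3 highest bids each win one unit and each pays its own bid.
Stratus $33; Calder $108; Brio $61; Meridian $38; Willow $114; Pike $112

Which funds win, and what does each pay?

Willow $114, Pike $112, Calder $108

Ordering the bids: 114 (Willow), 112 (Pike), 108 (Calder), 61 (Brio), 38 (Meridian), …
Winners (3 units): Willow, Pike, Calder.
Each winner pays its own bid: Willow $114, Pike $112, Calder $108.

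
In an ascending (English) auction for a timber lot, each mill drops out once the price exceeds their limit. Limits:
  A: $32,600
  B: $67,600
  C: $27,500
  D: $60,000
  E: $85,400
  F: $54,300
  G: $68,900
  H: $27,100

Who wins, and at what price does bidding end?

E wins at $68,900

Open ascending-bid auction: the price rises until one bidder remains; the winner pays the price at which the last rival dropped out.
Limits in order: 85,400 (E) > 68,900 (G) > 67,600 (B) > 60,000 (D) > 54,300 (F) > 32,600 (A) > …
Bidding ends when G exits at $68,900; E takes it.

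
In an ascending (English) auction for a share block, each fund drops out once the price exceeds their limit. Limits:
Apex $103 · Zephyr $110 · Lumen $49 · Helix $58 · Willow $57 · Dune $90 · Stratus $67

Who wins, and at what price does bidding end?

Limits in order: 110 (Zephyr) > 103 (Apex) > 90 (Dune) > 67 (Stratus) > 58 (Helix) > 57 (Willow) > …
Apex is the last rival to drop out, at $103; Zephyr remains and wins at that price.

Zephyr wins at $103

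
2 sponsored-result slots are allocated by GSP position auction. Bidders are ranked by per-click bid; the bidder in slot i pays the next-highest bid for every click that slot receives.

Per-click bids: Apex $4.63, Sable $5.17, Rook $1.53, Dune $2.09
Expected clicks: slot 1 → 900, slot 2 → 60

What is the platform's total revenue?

Sorting advertisers: $5.17 (Sable) > $4.63 (Apex) > $2.09 (Dune) > …
Slot 1: Sable pays $4.63 × 900 = $4167.00
Slot 2: Apex pays $2.09 × 60 = $125.40
Total = $4292.40

Total revenue: $4292.40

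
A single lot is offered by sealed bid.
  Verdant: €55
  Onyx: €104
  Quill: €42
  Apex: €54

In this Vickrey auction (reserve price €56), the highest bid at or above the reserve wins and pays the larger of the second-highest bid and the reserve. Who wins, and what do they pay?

Sorting bids: 104 (Onyx) > 55 (Verdant) > 54 (Apex) > 42 (Quill)
Onyx has the top bid at or above the reserve (€104).
max(second-highest €55, reserve €56) = €56.

Onyx pays €56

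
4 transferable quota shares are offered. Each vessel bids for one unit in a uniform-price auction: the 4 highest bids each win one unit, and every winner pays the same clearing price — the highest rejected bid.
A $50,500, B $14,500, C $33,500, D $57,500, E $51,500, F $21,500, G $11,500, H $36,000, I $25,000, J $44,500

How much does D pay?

D pays $36,000

Bids ranked high→low: 57,500 (D), 51,500 (E), 50,500 (A), 44,500 (J), 36,000 (H), 33,500 (C), …
Top 4: D, E, A, J.
First losing bid is H's $36,000, which sets the uniform price.
D wins → pays $36,000.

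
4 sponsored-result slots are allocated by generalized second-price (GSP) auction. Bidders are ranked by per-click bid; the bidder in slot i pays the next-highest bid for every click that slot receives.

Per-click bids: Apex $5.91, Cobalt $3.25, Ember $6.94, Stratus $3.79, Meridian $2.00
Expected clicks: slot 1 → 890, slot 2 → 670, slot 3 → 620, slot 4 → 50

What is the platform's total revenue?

Total revenue: $9914.20

Per-click bids in order: $6.94 (Ember) > $5.91 (Apex) > $3.79 (Stratus) > $3.25 (Cobalt) > $2.00 (Meridian)
Slot 1: Ember pays $5.91 × 890 = $5259.90
Slot 2: Apex pays $3.79 × 670 = $2539.30
Slot 3: Stratus pays $3.25 × 620 = $2015.00
Slot 4: Cobalt pays $2.00 × 50 = $100.00
Total = $9914.20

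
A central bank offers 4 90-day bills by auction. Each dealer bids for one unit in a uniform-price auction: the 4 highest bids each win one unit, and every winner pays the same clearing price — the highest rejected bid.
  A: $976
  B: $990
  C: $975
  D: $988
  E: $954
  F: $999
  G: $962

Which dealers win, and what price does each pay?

F, B, D, A; each pays $975

Ordering the bids: 999 (F), 990 (B), 988 (D), 976 (A), 975 (C), 962 (G), …
Top 4: F, B, D, A.
Clearing price = highest rejected bid = $975.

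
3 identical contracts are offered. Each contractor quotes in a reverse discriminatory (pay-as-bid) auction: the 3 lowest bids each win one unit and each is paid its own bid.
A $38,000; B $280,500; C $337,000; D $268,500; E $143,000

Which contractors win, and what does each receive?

A $38,000, E $143,000, D $268,500

Sorting: 38,000 (A), 143,000 (E), 268,500 (D), 280,500 (B), 337,000 (C)
Lowest 3: A, E, D.
Each winner is paid its own bid: A $38,000, E $143,000, D $268,500.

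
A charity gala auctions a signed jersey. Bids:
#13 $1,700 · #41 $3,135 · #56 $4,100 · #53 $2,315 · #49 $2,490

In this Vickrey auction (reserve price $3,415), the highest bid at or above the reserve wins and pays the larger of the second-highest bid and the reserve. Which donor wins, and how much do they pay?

#56 pays $3,415

Bids ranked: 4,100 (#56) > 3,135 (#41) > 2,490 (#49) > 2,315 (#53) > 1,700 (#13)
Highest eligible bid: #56 at $4,100.
Second-highest bid $3,135 is below the reserve $3,415, so the reserve binds → payment $3,415.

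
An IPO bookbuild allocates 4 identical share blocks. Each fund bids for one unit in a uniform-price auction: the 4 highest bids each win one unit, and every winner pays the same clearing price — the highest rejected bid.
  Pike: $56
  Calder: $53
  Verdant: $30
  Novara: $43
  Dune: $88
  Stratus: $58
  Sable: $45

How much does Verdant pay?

Verdant pays $0

Bids ranked high→low: 88 (Dune), 58 (Stratus), 56 (Pike), 53 (Calder), 45 (Sable), 43 (Novara), …
Top 4: Dune, Stratus, Pike, Calder.
Highest unsuccessful bid: $45 → clearing price.
Verdant does not win → pays $0.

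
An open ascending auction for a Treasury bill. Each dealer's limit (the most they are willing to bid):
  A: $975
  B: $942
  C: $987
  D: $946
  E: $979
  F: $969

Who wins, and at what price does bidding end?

Sorting limits: 987 (C) > 979 (E) > 975 (A) > 969 (F) > 946 (D) > 942 (B)
E is the last rival to drop out, at $979; C remains and wins at that price.

C wins at $979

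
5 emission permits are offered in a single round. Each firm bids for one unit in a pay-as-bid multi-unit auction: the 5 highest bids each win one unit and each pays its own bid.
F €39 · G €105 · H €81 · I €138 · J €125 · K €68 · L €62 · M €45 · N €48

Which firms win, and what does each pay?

I €138, J €125, G €105, H €81, K €68

Sorting: 138 (I), 125 (J), 105 (G), 81 (H), 68 (K), 62 (L), 48 (N), …
The 5 highest are I, J, G, H, K.
Each winner pays its own bid: I €138, J €125, G €105, H €81, K €68.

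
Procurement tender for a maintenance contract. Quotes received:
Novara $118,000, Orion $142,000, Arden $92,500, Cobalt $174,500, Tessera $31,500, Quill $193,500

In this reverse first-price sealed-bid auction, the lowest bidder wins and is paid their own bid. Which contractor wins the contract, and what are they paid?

Tessera is paid $31,500

Rule: the lowest bidder wins and is paid their own bid.
Bids ranked: 31,500 (Tessera) < 92,500 (Arden) < 118,000 (Novara) < 142,000 (Orion) < 174,500 (Cobalt) < 193,500 (Quill)
Tessera has the lowest bid and is paid exactly that: $31,500.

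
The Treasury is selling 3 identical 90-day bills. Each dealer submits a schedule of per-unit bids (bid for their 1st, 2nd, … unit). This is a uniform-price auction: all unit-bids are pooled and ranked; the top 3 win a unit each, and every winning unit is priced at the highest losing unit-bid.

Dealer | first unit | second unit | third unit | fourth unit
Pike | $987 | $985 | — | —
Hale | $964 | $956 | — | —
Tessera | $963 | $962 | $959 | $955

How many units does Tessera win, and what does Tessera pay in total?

All unit-bids, highest first — top 3: 987 (Pike-1), 985 (Pike-2), 964 (Hale-1)
Highest rejected unit-bid = $963.
Tessera wins 0 unit(s) at $963 each.

Tessera: 0 units, pays $0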